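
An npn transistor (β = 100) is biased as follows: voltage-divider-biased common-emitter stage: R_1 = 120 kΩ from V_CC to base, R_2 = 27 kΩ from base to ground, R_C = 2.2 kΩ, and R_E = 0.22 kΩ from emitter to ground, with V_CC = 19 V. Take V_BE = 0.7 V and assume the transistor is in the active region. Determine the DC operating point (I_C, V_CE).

Thevenize the base divider: V_Th = V_CC·R_2/(R_1+R_2) = 19×27/147 = 3.49 V, R_Th = R_1‖R_2 = 22 kΩ.
Base-emitter loop: V_Th = I_B·R_Th + V_BE + (β+1)I_B·R_E, so I_B = (3.49 − 0.7) / (22 + 101×0.22) = 0.063 mA.
I_C = β·I_B = 100×0.063 = 6.3 mA, and I_E = (β+1)I_B = 6.37 mA.
V_CE = V_CC − I_C·R_C − I_E·R_E = 19 − 6.3×2.2 − 6.37×0.22 = 3.73 V.
V_CE = 3.73 V > 0.2 V confirms active-region operation.

I_C ≈ 6.3 mA, V_CE ≈ 3.7 V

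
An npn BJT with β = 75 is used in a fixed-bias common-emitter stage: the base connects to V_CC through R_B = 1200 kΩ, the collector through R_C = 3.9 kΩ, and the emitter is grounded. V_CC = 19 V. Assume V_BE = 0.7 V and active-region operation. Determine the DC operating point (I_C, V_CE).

Base loop: V_CC = I_B·R_B + V_BE, so I_B = (19 − 0.7)/1200 kΩ = 0.0153 mA.
In the active region I_C = β·I_B = 75 × 0.0153 = 1.14 mA.
Collector loop: V_CE = V_CC − I_C·R_C = 19 − 1.14×3.9 = 14.5 V.
Since V_CE = 14.5 V > V_CE(sat) ≈ 0.2 V, the transistor is in the active region as assumed.

I_C ≈ 1.1 mA, V_CE ≈ 15 V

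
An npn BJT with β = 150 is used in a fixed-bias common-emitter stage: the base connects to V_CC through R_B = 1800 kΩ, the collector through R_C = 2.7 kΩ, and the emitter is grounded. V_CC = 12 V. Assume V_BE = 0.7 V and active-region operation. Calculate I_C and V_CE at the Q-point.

Base loop: V_CC = I_B·R_B + V_BE, so I_B = (12 − 0.7)/1800 kΩ = 0.00628 mA.
In the active region I_C = β·I_B = 150 × 0.00628 = 0.942 mA.
Collector loop: V_CE = V_CC − I_C·R_C = 12 − 0.942×2.7 = 9.46 V.
Since V_CE = 9.46 V > V_CE(sat) ≈ 0.2 V, the transistor is in the active region as assumed.

I_C ≈ 0.94 mA, V_CE ≈ 9.5 V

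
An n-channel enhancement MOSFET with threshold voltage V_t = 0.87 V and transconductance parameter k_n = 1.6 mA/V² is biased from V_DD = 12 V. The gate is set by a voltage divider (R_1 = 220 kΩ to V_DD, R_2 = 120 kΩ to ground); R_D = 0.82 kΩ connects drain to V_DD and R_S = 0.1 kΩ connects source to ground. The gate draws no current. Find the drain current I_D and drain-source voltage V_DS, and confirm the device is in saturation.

I_D ≈ 6.1 mA, V_DS ≈ 6.4 V

V_G = V_DD·R_2/(R_1+R_2) = 12×120/340 = 4.24 V.
Assume saturation: I_D = (k_n/2)(V_GS − V_t)² with V_GS = V_G − I_D·R_S = 4.24 − 0.1·I_D.
Substituting gives 0.008·I_D² − 1.54·I_D + 9.06 = 0, with roots I_D = 6.08 or 186 mA.
The root I_D = 186 mA gives V_GS = -14.4 V ≤ V_t, so take I_D = 6.08 mA.
Then V_GS = 3.63 V and V_DS = V_DD − I_D(R_D+R_S) = 12 − 6.08×0.92 = 6.41 V.
Saturation requires V_DS ≥ V_GS − V_t = 2.76 V; 6.41 ≥ 2.76 ✓.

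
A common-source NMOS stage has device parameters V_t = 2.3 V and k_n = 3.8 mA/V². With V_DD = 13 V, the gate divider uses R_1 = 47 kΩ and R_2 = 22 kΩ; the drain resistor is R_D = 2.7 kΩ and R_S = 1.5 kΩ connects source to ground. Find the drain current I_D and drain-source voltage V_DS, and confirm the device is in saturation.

V_G = V_DD·R_2/(R_1+R_2) = 13×22/69 = 4.14 V.
Assume saturation: I_D = (k_n/2)(V_GS − V_t)² with V_GS = V_G − I_D·R_S = 4.14 − 1.5·I_D.
Substituting gives 4.27·I_D² − 11.5·I_D + 6.47 = 0, with roots I_D = 0.798 or 1.9 mA.
The root I_D = 1.9 mA gives V_GS = 1.3 V ≤ V_t, so take I_D = 0.798 mA.
Then V_GS = 2.95 V and V_DS = V_DD − I_D(R_D+R_S) = 13 − 0.798×4.2 = 9.65 V.
Saturation requires V_DS ≥ V_GS − V_t = 0.648 V; 9.65 ≥ 0.648 ✓.

I_D ≈ 0.8 mA, V_DS ≈ 9.6 V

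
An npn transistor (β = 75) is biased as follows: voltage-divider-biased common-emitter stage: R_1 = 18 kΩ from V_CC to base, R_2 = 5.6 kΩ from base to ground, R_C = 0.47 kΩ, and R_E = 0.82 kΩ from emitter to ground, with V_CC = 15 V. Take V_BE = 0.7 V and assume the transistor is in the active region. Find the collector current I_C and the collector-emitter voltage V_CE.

I_C ≈ 3.2 mA, V_CE ≈ 11 V

Thevenize the base divider: V_Th = V_CC·R_2/(R_1+R_2) = 15×5.6/23.6 = 3.56 V, R_Th = R_1‖R_2 = 4.27 kΩ.
Base-emitter loop: V_Th = I_B·R_Th + V_BE + (β+1)I_B·R_E, so I_B = (3.56 − 0.7) / (4.27 + 76×0.82) = 0.0429 mA.
I_C = β·I_B = 75×0.0429 = 3.22 mA, and I_E = (β+1)I_B = 3.26 mA.
V_CE = V_CC − I_C·R_C − I_E·R_E = 15 − 3.22×0.47 − 3.26×0.82 = 10.8 V.
V_CE = 10.8 V > 0.2 V confirms active-region operation.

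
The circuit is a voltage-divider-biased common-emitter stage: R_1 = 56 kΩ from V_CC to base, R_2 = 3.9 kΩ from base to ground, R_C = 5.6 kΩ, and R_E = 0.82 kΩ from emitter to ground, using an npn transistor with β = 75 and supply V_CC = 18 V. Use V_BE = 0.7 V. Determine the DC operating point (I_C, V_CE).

Thevenize the base divider: V_Th = V_CC·R_2/(R_1+R_2) = 18×3.9/59.9 = 1.17 V, R_Th = R_1‖R_2 = 3.65 kΩ.
Base-emitter loop: V_Th = I_B·R_Th + V_BE + (β+1)I_B·R_E, so I_B = (1.17 − 0.7) / (3.65 + 76×0.82) = 0.00715 mA.
I_C = β·I_B = 75×0.00715 = 0.537 mA, and I_E = (β+1)I_B = 0.544 mA.
V_CE = V_CC − I_C·R_C − I_E·R_E = 18 − 0.537×5.6 − 0.544×0.82 = 14.5 V.
V_CE = 14.5 V > 0.2 V confirms active-region operation.

I_C ≈ 0.54 mA, V_CE ≈ 15 V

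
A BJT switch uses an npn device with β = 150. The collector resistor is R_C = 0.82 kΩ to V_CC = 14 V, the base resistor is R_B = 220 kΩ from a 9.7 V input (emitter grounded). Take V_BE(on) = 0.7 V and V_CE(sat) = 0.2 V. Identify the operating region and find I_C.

active; I_C ≈ 6.1 mA

Assume active. Base-emitter loop: I_B = (V_BB − V_BE)/R_B = (9.7 − 0.7)/220 = 0.0409 mA.
I_C = β·I_B = 150×0.0409 = 6.14 mA.
V_CE = V_CC − I_C·R_C = 14 − 6.14×0.82 = 8.97 V > V_CE(sat), so the active-region assumption holds.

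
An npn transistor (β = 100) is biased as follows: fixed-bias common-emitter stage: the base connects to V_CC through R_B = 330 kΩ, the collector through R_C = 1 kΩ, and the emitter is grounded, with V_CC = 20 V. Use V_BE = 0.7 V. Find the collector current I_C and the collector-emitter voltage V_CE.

I_C ≈ 5.8 mA, V_CE ≈ 14 V

Base loop: V_CC = I_B·R_B + V_BE, so I_B = (20 − 0.7)/330 kΩ = 0.0585 mA.
In the active region I_C = β·I_B = 100 × 0.0585 = 5.85 mA.
Collector loop: V_CE = V_CC − I_C·R_C = 20 − 5.85×1 = 14.2 V.
Since V_CE = 14.2 V > V_CE(sat) ≈ 0.2 V, the transistor is in the active region as assumed.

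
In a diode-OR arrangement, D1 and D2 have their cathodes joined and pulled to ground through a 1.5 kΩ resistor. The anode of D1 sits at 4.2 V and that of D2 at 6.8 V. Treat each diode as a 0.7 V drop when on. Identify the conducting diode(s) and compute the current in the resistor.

Only D2 conducts; I_R ≈ 4.1 mA

Assume both conduct. Then node N would need to be at both 4.2−0.7 = 3.5 V and 6.8−0.7 = 6.1 V, which is impossible.
Assume only D2 conducts: V_N = 6.8 − 0.7 = 6.1 V, so I_R = 6.1/1.5 = 4.07 mA.
Check D1: its anode-to-cathode voltage is 4.2 − 6.1 = -1.9 V < 0.7 V, so it is off. The assumption is consistent.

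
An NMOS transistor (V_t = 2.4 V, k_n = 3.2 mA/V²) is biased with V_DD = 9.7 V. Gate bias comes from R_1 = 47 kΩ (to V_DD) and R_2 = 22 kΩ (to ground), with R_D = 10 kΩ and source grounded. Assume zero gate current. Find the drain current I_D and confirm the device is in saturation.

V_G = V_DD·R_2/(R_1+R_2) = 9.7×22/69 = 3.09 V. With the source grounded, V_GS = V_G = 3.09 V.
Assume saturation: I_D = (k_n/2)(V_GS − V_t)² = (3.2/2)×(3.09 − 2.4)² = 1.6×0.693² = 0.768 mA.
V_DS = V_DD − I_D·R_D = 9.7 − 0.768×10 = 2.02 V.
Saturation requires V_DS ≥ V_GS − V_t = 0.693 V; 2.02 ≥ 0.693 ✓.

I_D ≈ 0.77 mA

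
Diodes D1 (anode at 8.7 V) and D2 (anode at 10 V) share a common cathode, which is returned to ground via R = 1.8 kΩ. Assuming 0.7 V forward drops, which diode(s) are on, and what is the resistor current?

Assume both conduct. Then node N would need to be at both 8.7−0.7 = 8 V and 10−0.7 = 9.3 V, which is impossible.
Assume only D2 conducts: V_N = 10 − 0.7 = 9.3 V, so I_R = 9.3/1.8 = 5.17 mA.
Check D1: its anode-to-cathode voltage is 8.7 − 9.3 = -0.6 V < 0.7 V, so it is off. The assumption is consistent.

Only D2 conducts; I_R ≈ 5.2 mA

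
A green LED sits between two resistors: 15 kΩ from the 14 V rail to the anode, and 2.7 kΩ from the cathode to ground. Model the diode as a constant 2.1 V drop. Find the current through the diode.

The two resistors are in series with the diode, so KVL gives 14 = I·15 + 2.1 + I·2.7.
I = (14 − 2.1) / (15 + 2.7) kΩ = 11.9 / 17.7 = 0.672 mA.

I ≈ 0.67 mA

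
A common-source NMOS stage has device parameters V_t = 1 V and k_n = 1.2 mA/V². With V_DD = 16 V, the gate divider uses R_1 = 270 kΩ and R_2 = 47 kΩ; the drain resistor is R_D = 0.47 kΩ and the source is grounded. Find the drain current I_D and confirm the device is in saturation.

I_D ≈ 1.1 mA

V_G = V_DD·R_2/(R_1+R_2) = 16×47/317 = 2.37 V. With the source grounded, V_GS = V_G = 2.37 V.
Assume saturation: I_D = (k_n/2)(V_GS − V_t)² = (1.2/2)×(2.37 − 1)² = 0.6×1.37² = 1.13 mA.
V_DS = V_DD − I_D·R_D = 16 − 1.13×0.47 = 15.5 V.
Saturation requires V_DS ≥ V_GS − V_t = 1.37 V; 15.5 ≥ 1.37 ✓.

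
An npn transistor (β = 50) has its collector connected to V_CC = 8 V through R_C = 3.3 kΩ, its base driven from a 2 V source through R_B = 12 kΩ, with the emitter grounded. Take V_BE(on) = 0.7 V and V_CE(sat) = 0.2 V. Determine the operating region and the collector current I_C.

saturation; I_C ≈ 2.4 mA

Assume active: I_B = (2 − 0.7)/12 = 0.108 mA, giving I_C = β·I_B = 5.42 mA.
But then V_CE = 8 − 5.42×3.3 = -9.88 V < V_CE(sat) = 0.2 V — impossible in the active region.
So the transistor is saturated. With V_CE = 0.2 V, I_C = (V_CC − 0.2)/R_C = 7.8/3.3 = 2.36 mA.
Check: β·I_B = 5.42 mA > I_C = 2.36 mA, confirming saturation.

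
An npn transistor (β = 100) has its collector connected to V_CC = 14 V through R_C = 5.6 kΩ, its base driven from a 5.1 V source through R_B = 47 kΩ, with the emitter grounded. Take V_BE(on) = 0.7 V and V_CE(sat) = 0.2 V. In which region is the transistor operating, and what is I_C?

saturation; I_C ≈ 2.5 mA

Assume active: I_B = (5.1 − 0.7)/47 = 0.0936 mA, giving I_C = β·I_B = 9.36 mA.
But then V_CE = 14 − 9.36×5.6 = -38.4 V < V_CE(sat) = 0.2 V — impossible in the active region.
So the transistor is saturated. With V_CE = 0.2 V, I_C = (V_CC − 0.2)/R_C = 13.8/5.6 = 2.46 mA.
Check: β·I_B = 9.36 mA > I_C = 2.46 mA, confirming saturation.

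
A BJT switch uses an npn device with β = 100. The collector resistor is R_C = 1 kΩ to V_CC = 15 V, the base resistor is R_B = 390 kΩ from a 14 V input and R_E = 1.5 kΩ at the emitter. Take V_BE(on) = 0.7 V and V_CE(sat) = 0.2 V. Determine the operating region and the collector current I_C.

active; I_C ≈ 2.5 mA

Assume active. Base-emitter loop: I_B = (V_BB − V_BE)/(R_B + (β+1)R_E) = (14 − 0.7)/(390 + 101×1.5) = 0.0246 mA.
I_C = β·I_B = 100×0.0246 = 2.46 mA.
V_CE = V_CC − I_C·R_C − I_E·R_E = 15 − 2.46×1 − 2.48×1.5 = 8.82 V > V_CE(sat), so the active-region assumption holds.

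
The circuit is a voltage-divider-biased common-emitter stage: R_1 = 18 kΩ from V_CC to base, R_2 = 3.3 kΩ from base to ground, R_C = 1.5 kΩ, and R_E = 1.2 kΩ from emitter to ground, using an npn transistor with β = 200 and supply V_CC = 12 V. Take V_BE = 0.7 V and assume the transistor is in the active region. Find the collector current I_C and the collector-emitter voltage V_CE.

I_C ≈ 0.95 mA, V_CE ≈ 9.4 V

Thevenize the base divider: V_Th = V_CC·R_2/(R_1+R_2) = 12×3.3/21.3 = 1.86 V, R_Th = R_1‖R_2 = 2.79 kΩ.
Base-emitter loop: V_Th = I_B·R_Th + V_BE + (β+1)I_B·R_E, so I_B = (1.86 − 0.7) / (2.79 + 201×1.2) = 0.00475 mA.
I_C = β·I_B = 200×0.00475 = 0.95 mA, and I_E = (β+1)I_B = 0.955 mA.
V_CE = V_CC − I_C·R_C − I_E·R_E = 12 − 0.95×1.5 − 0.955×1.2 = 9.43 V.
V_CE = 9.43 V > 0.2 V confirms active-region operation.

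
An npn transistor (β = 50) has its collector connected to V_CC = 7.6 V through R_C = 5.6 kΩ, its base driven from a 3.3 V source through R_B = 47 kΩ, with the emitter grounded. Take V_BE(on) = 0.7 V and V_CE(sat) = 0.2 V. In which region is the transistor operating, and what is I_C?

saturation; I_C ≈ 1.3 mA

Assume active: I_B = (3.3 − 0.7)/47 = 0.0553 mA, giving I_C = β·I_B = 2.77 mA.
But then V_CE = 7.6 − 2.77×5.6 = -7.89 V < V_CE(sat) = 0.2 V — impossible in the active region.
So the transistor is saturated. With V_CE = 0.2 V, I_C = (V_CC − 0.2)/R_C = 7.4/5.6 = 1.32 mA.
Check: β·I_B = 2.77 mA > I_C = 1.32 mA, confirming saturation.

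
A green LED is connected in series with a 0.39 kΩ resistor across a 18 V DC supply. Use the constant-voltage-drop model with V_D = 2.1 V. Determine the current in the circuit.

KVL around the loop: 18 = V_D + I·R = 2.1 + I × 0.39 kΩ.
So I = (18 − 2.1) / 0.39 kΩ = 15.9 / 0.39 = 40.8 mA.

I ≈ 41 mA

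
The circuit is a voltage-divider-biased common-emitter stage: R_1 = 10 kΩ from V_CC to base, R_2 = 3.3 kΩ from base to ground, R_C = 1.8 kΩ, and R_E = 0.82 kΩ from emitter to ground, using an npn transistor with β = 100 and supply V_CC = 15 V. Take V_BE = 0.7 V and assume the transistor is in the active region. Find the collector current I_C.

Thevenize the base divider: V_Th = V_CC·R_2/(R_1+R_2) = 15×3.3/13.3 = 3.72 V, R_Th = R_1‖R_2 = 2.48 kΩ.
Base-emitter loop: V_Th = I_B·R_Th + V_BE + (β+1)I_B·R_E, so I_B = (3.72 − 0.7) / (2.48 + 101×0.82) = 0.0354 mA.
I_C = β·I_B = 100×0.0354 = 3.54 mA, and I_E = (β+1)I_B = 3.58 mA.
V_CE = V_CC − I_C·R_C − I_E·R_E = 15 − 3.54×1.8 − 3.58×0.82 = 5.69 V.
V_CE = 5.69 V > 0.2 V confirms active-region operation.

I_C ≈ 3.5 mA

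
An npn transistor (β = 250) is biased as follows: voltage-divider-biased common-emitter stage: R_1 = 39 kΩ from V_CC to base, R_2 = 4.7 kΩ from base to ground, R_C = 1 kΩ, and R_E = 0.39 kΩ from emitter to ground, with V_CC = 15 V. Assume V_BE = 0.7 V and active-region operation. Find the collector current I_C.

I_C ≈ 2.2 mA

Thevenize the base divider: V_Th = V_CC·R_2/(R_1+R_2) = 15×4.7/43.7 = 1.61 V, R_Th = R_1‖R_2 = 4.19 kΩ.
Base-emitter loop: V_Th = I_B·R_Th + V_BE + (β+1)I_B·R_E, so I_B = (1.61 − 0.7) / (4.19 + 251×0.39) = 0.00895 mA.
I_C = β·I_B = 250×0.00895 = 2.24 mA, and I_E = (β+1)I_B = 2.25 mA.
V_CE = V_CC − I_C·R_C − I_E·R_E = 15 − 2.24×1 − 2.25×0.39 = 11.9 V.
V_CE = 11.9 V > 0.2 V confirms active-region operation.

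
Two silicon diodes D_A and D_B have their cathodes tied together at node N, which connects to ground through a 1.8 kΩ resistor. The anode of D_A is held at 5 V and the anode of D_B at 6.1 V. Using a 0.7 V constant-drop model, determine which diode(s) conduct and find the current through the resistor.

Only D_B conducts; I_R ≈ 3 mA

Assume both conduct. Then node N would need to be at both 5−0.7 = 4.3 V and 6.1−0.7 = 5.4 V, which is impossible.
Assume only D_B conducts: V_N = 6.1 − 0.7 = 5.4 V, so I_R = 5.4/1.8 = 3 mA.
Check D_A: its anode-to-cathode voltage is 5 − 5.4 = -0.4 V < 0.7 V, so it is off. The assumption is consistent.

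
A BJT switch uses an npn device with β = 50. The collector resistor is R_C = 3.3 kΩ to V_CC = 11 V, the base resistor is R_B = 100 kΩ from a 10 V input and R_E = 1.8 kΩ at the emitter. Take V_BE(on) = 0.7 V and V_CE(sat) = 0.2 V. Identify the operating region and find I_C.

Assume active: I_B = (10 − 0.7)/(100 + 51×1.8) = 0.0485 mA, I_C = β·I_B = 2.42 mA.
Then V_CE = 11 − 2.42×3.3 − 2.47×1.8 = -1.45 V < 0.2 V — the active assumption fails.
Re-solve with V_CE = 0.2 V. KCL at the emitter: V_E/R_E = (V_BB−0.7−V_E)/R_B + (V_CC−0.2−V_E)/R_C, giving V_E = 3.87 V.
I_C = (V_CC − 0.2 − V_E)/R_C = (10.8 − 3.87)/3.3 = 2.1 mA.
Check: I_B = (9.3 − 3.87)/100 = 0.0543 mA, and β·I_B = 2.71 mA > I_C, confirming saturation.

saturation; I_C ≈ 2.1 mA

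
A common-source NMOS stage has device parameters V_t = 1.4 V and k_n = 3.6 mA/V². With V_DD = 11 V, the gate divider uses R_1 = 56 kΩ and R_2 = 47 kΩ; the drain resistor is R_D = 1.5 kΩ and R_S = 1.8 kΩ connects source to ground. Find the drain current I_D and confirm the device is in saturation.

I_D ≈ 1.5 mA

V_G = V_DD·R_2/(R_1+R_2) = 11×47/103 = 5.02 V.
Assume saturation: I_D = (k_n/2)(V_GS − V_t)² with V_GS = V_G − I_D·R_S = 5.02 − 1.8·I_D.
Substituting gives 5.83·I_D² − 24.5·I_D + 23.6 = 0, with roots I_D = 1.5 or 2.69 mA.
The root I_D = 2.69 mA gives V_GS = 0.178 V ≤ V_t, so take I_D = 1.5 mA.
Then V_GS = 2.31 V and V_DS = V_DD − I_D(R_D+R_S) = 11 − 1.5×3.3 = 6.04 V.
Saturation requires V_DS ≥ V_GS − V_t = 0.914 V; 6.04 ≥ 0.914 ✓.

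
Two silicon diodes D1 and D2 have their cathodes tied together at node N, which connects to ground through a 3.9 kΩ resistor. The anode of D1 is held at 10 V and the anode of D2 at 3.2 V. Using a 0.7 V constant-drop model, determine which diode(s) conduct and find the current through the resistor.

Only D1 conducts; I_R ≈ 2.4 mA

Assume both conduct. Then node N would need to be at both 10−0.7 = 9.3 V and 3.2−0.7 = 2.5 V, which is impossible.
Assume only D1 conducts: V_N = 10 − 0.7 = 9.3 V, so I_R = 9.3/3.9 = 2.38 mA.
Check D2: its anode-to-cathode voltage is 3.2 − 9.3 = -6.1 V < 0.7 V, so it is off. The assumption is consistent.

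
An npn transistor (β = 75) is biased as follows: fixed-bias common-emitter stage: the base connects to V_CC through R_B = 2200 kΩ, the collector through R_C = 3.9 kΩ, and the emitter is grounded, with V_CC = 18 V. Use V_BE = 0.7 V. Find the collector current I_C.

I_C ≈ 0.59 mA

Base loop: V_CC = I_B·R_B + V_BE, so I_B = (18 − 0.7)/2200 kΩ = 0.00786 mA.
In the active region I_C = β·I_B = 75 × 0.00786 = 0.59 mA.
Collector loop: V_CE = V_CC − I_C·R_C = 18 − 0.59×3.9 = 15.7 V.
Since V_CE = 15.7 V > V_CE(sat) ≈ 0.2 V, the transistor is in the active region as assumed.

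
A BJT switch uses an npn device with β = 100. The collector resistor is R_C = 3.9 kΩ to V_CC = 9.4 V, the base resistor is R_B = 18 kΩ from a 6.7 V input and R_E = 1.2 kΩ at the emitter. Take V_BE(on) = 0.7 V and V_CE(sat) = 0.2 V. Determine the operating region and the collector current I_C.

saturation; I_C ≈ 1.8 mA

Assume active: I_B = (6.7 − 0.7)/(18 + 101×1.2) = 0.0431 mA, I_C = β·I_B = 4.31 mA.
Then V_CE = 9.4 − 4.31×3.9 − 4.35×1.2 = -12.6 V < 0.2 V — the active assumption fails.
Re-solve with V_CE = 0.2 V. KCL at the emitter: V_E/R_E = (V_BB−0.7−V_E)/R_B + (V_CC−0.2−V_E)/R_C, giving V_E = 2.35 V.
I_C = (V_CC − 0.2 − V_E)/R_C = (9.2 − 2.35)/3.9 = 1.76 mA.
Check: I_B = (6 − 2.35)/18 = 0.203 mA, and β·I_B = 20.3 mA > I_C, confirming saturation.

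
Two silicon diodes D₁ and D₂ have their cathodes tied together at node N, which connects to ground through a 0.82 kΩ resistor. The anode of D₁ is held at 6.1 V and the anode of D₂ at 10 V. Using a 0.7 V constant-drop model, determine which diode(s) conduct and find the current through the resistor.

Assume both conduct. Then node N would need to be at both 6.1−0.7 = 5.4 V and 10−0.7 = 9.3 V, which is impossible.
Assume only D₂ conducts: V_N = 10 − 0.7 = 9.3 V, so I_R = 9.3/0.82 = 11.3 mA.
Check D₁: its anode-to-cathode voltage is 6.1 − 9.3 = -3.2 V < 0.7 V, so it is off. The assumption is consistent.

Only D₂ conducts; I_R ≈ 11 mA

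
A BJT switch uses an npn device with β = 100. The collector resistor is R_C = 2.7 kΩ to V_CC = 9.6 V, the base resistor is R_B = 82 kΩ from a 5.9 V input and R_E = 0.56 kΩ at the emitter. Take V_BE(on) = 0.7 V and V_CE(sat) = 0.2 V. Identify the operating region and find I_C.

Assume active: I_B = (5.9 − 0.7)/(82 + 101×0.56) = 0.0375 mA, I_C = β·I_B = 3.75 mA.
Then V_CE = 9.6 − 3.75×2.7 − 3.79×0.56 = -2.66 V < 0.2 V — the active assumption fails.
Re-solve with V_CE = 0.2 V. KCL at the emitter: V_E/R_E = (V_BB−0.7−V_E)/R_B + (V_CC−0.2−V_E)/R_C, giving V_E = 1.63 V.
I_C = (V_CC − 0.2 − V_E)/R_C = (9.4 − 1.63)/2.7 = 2.88 mA.
Check: I_B = (5.2 − 1.63)/82 = 0.0435 mA, and β·I_B = 4.35 mA > I_C, confirming saturation.

saturation; I_C ≈ 2.9 mA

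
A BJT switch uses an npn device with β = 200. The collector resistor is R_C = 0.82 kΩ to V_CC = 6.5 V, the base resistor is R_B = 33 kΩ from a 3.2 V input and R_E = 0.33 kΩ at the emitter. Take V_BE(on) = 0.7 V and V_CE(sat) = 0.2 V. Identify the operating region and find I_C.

Assume active. Base-emitter loop: I_B = (V_BB − V_BE)/(R_B + (β+1)R_E) = (3.2 − 0.7)/(33 + 201×0.33) = 0.0252 mA.
I_C = β·I_B = 200×0.0252 = 5.03 mA.
V_CE = V_CC − I_C·R_C − I_E·R_E = 6.5 − 5.03×0.82 − 5.06×0.33 = 0.703 V > V_CE(sat), so the active-region assumption holds.

active; I_C ≈ 5 mA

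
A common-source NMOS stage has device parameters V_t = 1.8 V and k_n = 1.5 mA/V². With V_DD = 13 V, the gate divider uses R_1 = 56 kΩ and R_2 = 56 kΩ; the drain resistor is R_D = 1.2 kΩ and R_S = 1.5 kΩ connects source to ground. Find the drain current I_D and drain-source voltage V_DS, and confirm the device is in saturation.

V_G = V_DD·R_2/(R_1+R_2) = 13×56/112 = 6.5 V.
Assume saturation: I_D = (k_n/2)(V_GS − V_t)² with V_GS = V_G − I_D·R_S = 6.5 − 1.5·I_D.
Substituting gives 1.69·I_D² − 11.6·I_D + 16.6 = 0, with roots I_D = 2.04 or 4.82 mA.
The root I_D = 4.82 mA gives V_GS = -0.736 V ≤ V_t, so take I_D = 2.04 mA.
Then V_GS = 3.45 V and V_DS = V_DD − I_D(R_D+R_S) = 13 − 2.04×2.7 = 7.51 V.
Saturation requires V_DS ≥ V_GS − V_t = 1.65 V; 7.51 ≥ 1.65 ✓.

I_D ≈ 2 mA, V_DS ≈ 7.5 V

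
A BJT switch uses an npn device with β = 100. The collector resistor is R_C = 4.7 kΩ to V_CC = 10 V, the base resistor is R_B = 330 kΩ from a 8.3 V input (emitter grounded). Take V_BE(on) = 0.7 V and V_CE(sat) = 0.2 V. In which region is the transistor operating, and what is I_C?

Assume active: I_B = (8.3 − 0.7)/330 = 0.023 mA, giving I_C = β·I_B = 2.3 mA.
But then V_CE = 10 − 2.3×4.7 = -0.824 V < V_CE(sat) = 0.2 V — impossible in the active region.
So the transistor is saturated. With V_CE = 0.2 V, I_C = (V_CC − 0.2)/R_C = 9.8/4.7 = 2.09 mA.
Check: β·I_B = 2.3 mA > I_C = 2.09 mA, confirming saturation.

saturation; I_C ≈ 2.1 mA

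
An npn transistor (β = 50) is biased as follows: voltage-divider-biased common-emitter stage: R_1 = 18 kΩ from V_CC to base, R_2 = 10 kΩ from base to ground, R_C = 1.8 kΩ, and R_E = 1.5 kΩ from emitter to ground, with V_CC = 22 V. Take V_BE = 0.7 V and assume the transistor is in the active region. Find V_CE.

V_CE ≈ 7.6 V

Thevenize the base divider: V_Th = V_CC·R_2/(R_1+R_2) = 22×10/28 = 7.86 V, R_Th = R_1‖R_2 = 6.43 kΩ.
Base-emitter loop: V_Th = I_B·R_Th + V_BE + (β+1)I_B·R_E, so I_B = (7.86 − 0.7) / (6.43 + 51×1.5) = 0.0863 mA.
I_C = β·I_B = 50×0.0863 = 4.32 mA, and I_E = (β+1)I_B = 4.4 mA.
V_CE = V_CC − I_C·R_C − I_E·R_E = 22 − 4.32×1.8 − 4.4×1.5 = 7.63 V.
V_CE = 7.63 V > 0.2 V confirms active-region operation.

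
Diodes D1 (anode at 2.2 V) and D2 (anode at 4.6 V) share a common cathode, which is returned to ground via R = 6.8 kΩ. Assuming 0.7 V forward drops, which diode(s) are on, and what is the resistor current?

Assume both conduct. Then node N would need to be at both 2.2−0.7 = 1.5 V and 4.6−0.7 = 3.9 V, which is impossible.
Assume only D2 conducts: V_N = 4.6 − 0.7 = 3.9 V, so I_R = 3.9/6.8 = 0.574 mA.
Check D1: its anode-to-cathode voltage is 2.2 − 3.9 = -1.7 V < 0.7 V, so it is off. The assumption is consistent.

Only D2 conducts; I_R ≈ 0.57 mA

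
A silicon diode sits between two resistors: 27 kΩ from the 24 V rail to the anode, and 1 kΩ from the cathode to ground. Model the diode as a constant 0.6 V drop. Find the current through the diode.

I ≈ 0.84 mA

The two resistors are in series with the diode, so KVL gives 24 = I·27 + 0.6 + I·1.
I = (24 − 0.6) / (27 + 1) kΩ = 23.4 / 28 = 0.836 mA.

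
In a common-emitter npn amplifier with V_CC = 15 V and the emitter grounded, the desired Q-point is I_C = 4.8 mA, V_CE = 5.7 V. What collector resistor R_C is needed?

R_C ≈ 1.9 kΩ

Collector loop: V_CC = I_C·R_C + V_CE.
R_C = (V_CC − V_CE)/I_C = (15 − 5.7)/4.8 = 1.94 kΩ.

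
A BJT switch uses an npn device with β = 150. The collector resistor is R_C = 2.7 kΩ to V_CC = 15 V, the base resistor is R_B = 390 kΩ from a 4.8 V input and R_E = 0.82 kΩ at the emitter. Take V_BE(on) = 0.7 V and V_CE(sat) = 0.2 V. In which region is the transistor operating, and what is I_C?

Assume active. Base-emitter loop: I_B = (V_BB − V_BE)/(R_B + (β+1)R_E) = (4.8 − 0.7)/(390 + 151×0.82) = 0.00798 mA.
I_C = β·I_B = 150×0.00798 = 1.2 mA.
V_CE = V_CC − I_C·R_C − I_E·R_E = 15 − 1.2×2.7 − 1.2×0.82 = 10.8 V > V_CE(sat), so the active-region assumption holds.

active; I_C ≈ 1.2 mA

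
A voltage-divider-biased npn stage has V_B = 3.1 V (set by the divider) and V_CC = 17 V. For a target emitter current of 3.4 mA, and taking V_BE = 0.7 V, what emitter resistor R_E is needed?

V_E = V_B − V_BE = 3.1 − 0.7 = 2.4 V.
R_E = V_E / I_E = 2.4 / 3.4 = 0.706 kΩ.

R_E ≈ 0.71 kΩ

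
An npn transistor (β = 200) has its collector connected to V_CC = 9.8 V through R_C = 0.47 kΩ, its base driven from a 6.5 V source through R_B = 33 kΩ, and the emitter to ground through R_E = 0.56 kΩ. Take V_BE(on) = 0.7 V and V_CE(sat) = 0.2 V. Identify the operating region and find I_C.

Assume active. Base-emitter loop: I_B = (V_BB − V_BE)/(R_B + (β+1)R_E) = (6.5 − 0.7)/(33 + 201×0.56) = 0.0398 mA.
I_C = β·I_B = 200×0.0398 = 7.97 mA.
V_CE = V_CC − I_C·R_C − I_E·R_E = 9.8 − 7.97×0.47 − 8.01×0.56 = 1.57 V > V_CE(sat), so the active-region assumption holds.

active; I_C ≈ 8 mA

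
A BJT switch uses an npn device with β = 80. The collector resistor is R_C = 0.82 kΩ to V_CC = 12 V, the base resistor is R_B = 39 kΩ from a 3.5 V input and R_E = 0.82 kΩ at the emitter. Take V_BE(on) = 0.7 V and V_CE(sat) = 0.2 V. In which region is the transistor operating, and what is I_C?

Assume active. Base-emitter loop: I_B = (V_BB − V_BE)/(R_B + (β+1)R_E) = (3.5 − 0.7)/(39 + 81×0.82) = 0.0266 mA.
I_C = β·I_B = 80×0.0266 = 2.12 mA.
V_CE = V_CC − I_C·R_C − I_E·R_E = 12 − 2.12×0.82 − 2.15×0.82 = 8.49 V > V_CE(sat), so the active-region assumption holds.

active; I_C ≈ 2.1 mA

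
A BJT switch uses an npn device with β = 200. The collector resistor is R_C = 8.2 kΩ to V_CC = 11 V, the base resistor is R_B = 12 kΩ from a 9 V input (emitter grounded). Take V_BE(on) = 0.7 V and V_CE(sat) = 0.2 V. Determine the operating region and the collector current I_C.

Assume active: I_B = (9 − 0.7)/12 = 0.692 mA, giving I_C = β·I_B = 138 mA.
But then V_CE = 11 − 138×8.2 = -1120 V < V_CE(sat) = 0.2 V — impossible in the active region.
So the transistor is saturated. With V_CE = 0.2 V, I_C = (V_CC − 0.2)/R_C = 10.8/8.2 = 1.32 mA.
Check: β·I_B = 138 mA > I_C = 1.32 mA, confirming saturation.

saturation; I_C ≈ 1.3 mA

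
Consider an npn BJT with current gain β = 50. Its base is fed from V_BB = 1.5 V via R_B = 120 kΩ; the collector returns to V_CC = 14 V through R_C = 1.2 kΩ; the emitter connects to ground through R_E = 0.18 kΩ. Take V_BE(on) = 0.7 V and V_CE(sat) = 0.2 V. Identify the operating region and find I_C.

Assume active. Base-emitter loop: I_B = (V_BB − V_BE)/(R_B + (β+1)R_E) = (1.5 − 0.7)/(120 + 51×0.18) = 0.00619 mA.
I_C = β·I_B = 50×0.00619 = 0.31 mA.
V_CE = V_CC − I_C·R_C − I_E·R_E = 14 − 0.31×1.2 − 0.316×0.18 = 13.6 V > V_CE(sat), so the active-region assumption holds.

active; I_C ≈ 0.31 mA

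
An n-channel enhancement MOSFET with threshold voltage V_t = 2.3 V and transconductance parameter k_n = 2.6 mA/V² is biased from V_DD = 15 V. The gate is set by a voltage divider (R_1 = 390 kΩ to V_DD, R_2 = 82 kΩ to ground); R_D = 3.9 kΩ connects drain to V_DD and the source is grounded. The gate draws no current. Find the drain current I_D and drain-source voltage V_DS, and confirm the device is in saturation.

V_G = V_DD·R_2/(R_1+R_2) = 15×82/472 = 2.61 V. With the source grounded, V_GS = V_G = 2.61 V.
Assume saturation: I_D = (k_n/2)(V_GS − V_t)² = (2.6/2)×(2.61 − 2.3)² = 1.3×0.306² = 0.122 mA.
V_DS = V_DD − I_D·R_D = 15 − 0.122×3.9 = 14.5 V.
Saturation requires V_DS ≥ V_GS − V_t = 0.306 V; 14.5 ≥ 0.306 ✓.

I_D ≈ 0.12 mA, V_DS ≈ 15 V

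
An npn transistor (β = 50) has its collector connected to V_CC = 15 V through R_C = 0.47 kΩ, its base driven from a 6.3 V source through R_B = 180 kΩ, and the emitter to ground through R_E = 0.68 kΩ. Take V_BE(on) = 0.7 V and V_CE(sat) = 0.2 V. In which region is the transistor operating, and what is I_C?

Assume active. Base-emitter loop: I_B = (V_BB − V_BE)/(R_B + (β+1)R_E) = (6.3 − 0.7)/(180 + 51×0.68) = 0.0261 mA.
I_C = β·I_B = 50×0.0261 = 1.3 mA.
V_CE = V_CC − I_C·R_C − I_E·R_E = 15 − 1.3×0.47 − 1.33×0.68 = 13.5 V > V_CE(sat), so the active-region assumption holds.

active; I_C ≈ 1.3 mA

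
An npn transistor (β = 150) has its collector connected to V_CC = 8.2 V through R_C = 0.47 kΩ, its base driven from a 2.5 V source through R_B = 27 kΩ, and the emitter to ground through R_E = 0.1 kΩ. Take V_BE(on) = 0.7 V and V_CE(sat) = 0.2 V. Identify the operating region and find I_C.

Assume active. Base-emitter loop: I_B = (V_BB − V_BE)/(R_B + (β+1)R_E) = (2.5 − 0.7)/(27 + 151×0.1) = 0.0428 mA.
I_C = β·I_B = 150×0.0428 = 6.41 mA.
V_CE = V_CC − I_C·R_C − I_E·R_E = 8.2 − 6.41×0.47 − 6.46×0.1 = 4.54 V > V_CE(sat), so the active-region assumption holds.

active; I_C ≈ 6.4 mA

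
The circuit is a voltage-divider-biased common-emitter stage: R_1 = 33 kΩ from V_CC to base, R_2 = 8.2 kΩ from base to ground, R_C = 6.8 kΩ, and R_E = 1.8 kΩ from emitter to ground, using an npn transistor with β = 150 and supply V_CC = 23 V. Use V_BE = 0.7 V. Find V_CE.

V_CE ≈ 5 V

Thevenize the base divider: V_Th = V_CC·R_2/(R_1+R_2) = 23×8.2/41.2 = 4.58 V, R_Th = R_1‖R_2 = 6.57 kΩ.
Base-emitter loop: V_Th = I_B·R_Th + V_BE + (β+1)I_B·R_E, so I_B = (4.58 − 0.7) / (6.57 + 151×1.8) = 0.0139 mA.
I_C = β·I_B = 150×0.0139 = 2.09 mA, and I_E = (β+1)I_B = 2.1 mA.
V_CE = V_CC − I_C·R_C − I_E·R_E = 23 − 2.09×6.8 − 2.1×1.8 = 5.01 V.
V_CE = 5.01 V > 0.2 V confirms active-region operation.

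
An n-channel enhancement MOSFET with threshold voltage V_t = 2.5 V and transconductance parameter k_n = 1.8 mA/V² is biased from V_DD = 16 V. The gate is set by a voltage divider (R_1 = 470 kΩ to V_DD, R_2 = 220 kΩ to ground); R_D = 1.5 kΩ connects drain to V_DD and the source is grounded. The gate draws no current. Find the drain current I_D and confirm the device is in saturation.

I_D ≈ 6.1 mA

V_G = V_DD·R_2/(R_1+R_2) = 16×220/690 = 5.1 V. With the source grounded, V_GS = V_G = 5.1 V.
Assume saturation: I_D = (k_n/2)(V_GS − V_t)² = (1.8/2)×(5.1 − 2.5)² = 0.9×2.6² = 6.09 mA.
V_DS = V_DD − I_D·R_D = 16 − 6.09×1.5 = 6.86 V.
Saturation requires V_DS ≥ V_GS − V_t = 2.6 V; 6.86 ≥ 2.6 ✓.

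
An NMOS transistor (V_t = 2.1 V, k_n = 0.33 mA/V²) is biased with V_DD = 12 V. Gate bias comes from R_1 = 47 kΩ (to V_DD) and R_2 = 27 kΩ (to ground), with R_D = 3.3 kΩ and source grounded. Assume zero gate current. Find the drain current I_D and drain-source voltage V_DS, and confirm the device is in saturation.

I_D ≈ 0.86 mA, V_DS ≈ 9.2 V

V_G = V_DD·R_2/(R_1+R_2) = 12×27/74 = 4.38 V. With the source grounded, V_GS = V_G = 4.38 V.
Assume saturation: I_D = (k_n/2)(V_GS − V_t)² = (0.33/2)×(4.38 − 2.1)² = 0.165×2.28² = 0.857 mA.
V_DS = V_DD − I_D·R_D = 12 − 0.857×3.3 = 9.17 V.
Saturation requires V_DS ≥ V_GS − V_t = 2.28 V; 9.17 ≥ 2.28 ✓.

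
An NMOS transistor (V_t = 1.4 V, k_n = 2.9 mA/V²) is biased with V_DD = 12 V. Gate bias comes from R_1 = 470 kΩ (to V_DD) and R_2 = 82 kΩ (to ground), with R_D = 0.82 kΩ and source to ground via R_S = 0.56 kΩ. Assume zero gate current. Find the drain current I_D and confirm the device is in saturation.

V_G = V_DD·R_2/(R_1+R_2) = 12×82/552 = 1.78 V.
Assume saturation: I_D = (k_n/2)(V_GS − V_t)² with V_GS = V_G − I_D·R_S = 1.78 − 0.56·I_D.
Substituting gives 0.455·I_D² − 1.62·I_D + 0.212 = 0, with roots I_D = 0.136 or 3.43 mA.
The root I_D = 3.43 mA gives V_GS = -0.138 V ≤ V_t, so take I_D = 0.136 mA.
Then V_GS = 1.71 V and V_DS = V_DD − I_D(R_D+R_S) = 12 − 0.136×1.38 = 11.8 V.
Saturation requires V_DS ≥ V_GS − V_t = 0.306 V; 11.8 ≥ 0.306 ✓.

I_D ≈ 0.14 mA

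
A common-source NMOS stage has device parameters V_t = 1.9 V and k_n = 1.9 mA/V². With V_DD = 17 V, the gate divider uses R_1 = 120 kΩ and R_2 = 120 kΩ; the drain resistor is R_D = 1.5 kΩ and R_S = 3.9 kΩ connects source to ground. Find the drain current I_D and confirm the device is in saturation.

I_D ≈ 1.4 mA

V_G = V_DD·R_2/(R_1+R_2) = 17×120/240 = 8.5 V.
Assume saturation: I_D = (k_n/2)(V_GS − V_t)² with V_GS = V_G − I_D·R_S = 8.5 − 3.9·I_D.
Substituting gives 14.4·I_D² − 49.9·I_D + 41.4 = 0, with roots I_D = 1.38 or 2.07 mA.
The root I_D = 2.07 mA gives V_GS = 0.424 V ≤ V_t, so take I_D = 1.38 mA.
Then V_GS = 3.11 V and V_DS = V_DD − I_D(R_D+R_S) = 17 − 1.38×5.4 = 9.53 V.
Saturation requires V_DS ≥ V_GS − V_t = 1.21 V; 9.53 ≥ 1.21 ✓.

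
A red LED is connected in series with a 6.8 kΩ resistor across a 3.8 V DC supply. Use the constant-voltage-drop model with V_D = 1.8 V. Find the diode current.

I ≈ 0.29 mA

KVL around the loop: 3.8 = V_D + I·R = 1.8 + I × 6.8 kΩ.
So I = (3.8 − 1.8) / 6.8 kΩ = 2 / 6.8 = 0.294 mA.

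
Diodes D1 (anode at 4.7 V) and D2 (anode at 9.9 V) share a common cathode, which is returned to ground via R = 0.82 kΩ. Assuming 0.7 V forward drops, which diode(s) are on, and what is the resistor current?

Assume both conduct. Then node N would need to be at both 4.7−0.7 = 4 V and 9.9−0.7 = 9.2 V, which is impossible.
Assume only D2 conducts: V_N = 9.9 − 0.7 = 9.2 V, so I_R = 9.2/0.82 = 11.2 mA.
Check D1: its anode-to-cathode voltage is 4.7 − 9.2 = -4.5 V < 0.7 V, so it is off. The assumption is consistent.

Only D2 conducts; I_R ≈ 11 mA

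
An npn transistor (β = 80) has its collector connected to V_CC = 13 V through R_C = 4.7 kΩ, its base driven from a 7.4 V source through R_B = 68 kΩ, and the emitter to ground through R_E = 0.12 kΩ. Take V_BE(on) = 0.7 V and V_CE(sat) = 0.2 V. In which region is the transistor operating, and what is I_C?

saturation; I_C ≈ 2.7 mA

Assume active: I_B = (7.4 − 0.7)/(68 + 81×0.12) = 0.0862 mA, I_C = β·I_B = 6.9 mA.
Then V_CE = 13 − 6.9×4.7 − 6.98×0.12 = -20.3 V < 0.2 V — the active assumption fails.
Re-solve with V_CE = 0.2 V. KCL at the emitter: V_E/R_E = (V_BB−0.7−V_E)/R_B + (V_CC−0.2−V_E)/R_C, giving V_E = 0.33 V.
I_C = (V_CC − 0.2 − V_E)/R_C = (12.8 − 0.33)/4.7 = 2.65 mA.
Check: I_B = (6.7 − 0.33)/68 = 0.0937 mA, and β·I_B = 7.49 mA > I_C, confirming saturation.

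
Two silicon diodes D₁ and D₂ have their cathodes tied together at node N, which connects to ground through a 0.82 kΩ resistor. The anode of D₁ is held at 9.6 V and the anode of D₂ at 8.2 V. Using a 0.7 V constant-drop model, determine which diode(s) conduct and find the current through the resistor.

Assume both conduct. Then node N would need to be at both 9.6−0.7 = 8.9 V and 8.2−0.7 = 7.5 V, which is impossible.
Assume only D₁ conducts: V_N = 9.6 − 0.7 = 8.9 V, so I_R = 8.9/0.82 = 10.9 mA.
Check D₂: its anode-to-cathode voltage is 8.2 − 8.9 = -0.7 V < 0.7 V, so it is off. The assumption is consistent.

Only D₁ conducts; I_R ≈ 11 mA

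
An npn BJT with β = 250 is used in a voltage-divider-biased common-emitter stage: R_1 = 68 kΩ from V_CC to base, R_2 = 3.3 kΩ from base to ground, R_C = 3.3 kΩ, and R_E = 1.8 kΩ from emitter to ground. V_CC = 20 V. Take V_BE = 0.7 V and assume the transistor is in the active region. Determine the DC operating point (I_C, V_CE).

I_C ≈ 0.12 mA, V_CE ≈ 19 V

Thevenize the base divider: V_Th = V_CC·R_2/(R_1+R_2) = 20×3.3/71.3 = 0.926 V, R_Th = R_1‖R_2 = 3.15 kΩ.
Base-emitter loop: V_Th = I_B·R_Th + V_BE + (β+1)I_B·R_E, so I_B = (0.926 − 0.7) / (3.15 + 251×1.8) = 0.000496 mA.
I_C = β·I_B = 250×0.000496 = 0.124 mA, and I_E = (β+1)I_B = 0.125 mA.
V_CE = V_CC − I_C·R_C − I_E·R_E = 20 − 0.124×3.3 − 0.125×1.8 = 19.4 V.
V_CE = 19.4 V > 0.2 V confirms active-region operation.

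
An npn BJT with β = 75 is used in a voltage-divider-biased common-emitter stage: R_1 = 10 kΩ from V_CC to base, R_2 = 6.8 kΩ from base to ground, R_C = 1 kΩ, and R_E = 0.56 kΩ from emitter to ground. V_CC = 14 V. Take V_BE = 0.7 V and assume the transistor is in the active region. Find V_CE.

Thevenize the base divider: V_Th = V_CC·R_2/(R_1+R_2) = 14×6.8/16.8 = 5.67 V, R_Th = R_1‖R_2 = 4.05 kΩ.
Base-emitter loop: V_Th = I_B·R_Th + V_BE + (β+1)I_B·R_E, so I_B = (5.67 − 0.7) / (4.05 + 76×0.56) = 0.107 mA.
I_C = β·I_B = 75×0.107 = 7.99 mA, and I_E = (β+1)I_B = 8.1 mA.
V_CE = V_CC − I_C·R_C − I_E·R_E = 14 − 7.99×1 − 8.1×0.56 = 1.47 V.
V_CE = 1.47 V > 0.2 V confirms active-region operation.

V_CE ≈ 1.5 V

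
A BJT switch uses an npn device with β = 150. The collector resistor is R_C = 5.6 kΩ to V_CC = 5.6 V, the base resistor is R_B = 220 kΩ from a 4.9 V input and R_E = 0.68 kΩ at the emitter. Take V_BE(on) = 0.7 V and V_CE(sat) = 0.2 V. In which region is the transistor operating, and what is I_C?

saturation; I_C ≈ 0.86 mA

Assume active: I_B = (4.9 − 0.7)/(220 + 151×0.68) = 0.013 mA, I_C = β·I_B = 1.95 mA.
Then V_CE = 5.6 − 1.95×5.6 − 1.97×0.68 = -6.67 V < 0.2 V — the active assumption fails.
Re-solve with V_CE = 0.2 V. KCL at the emitter: V_E/R_E = (V_BB−0.7−V_E)/R_B + (V_CC−0.2−V_E)/R_C, giving V_E = 0.595 V.
I_C = (V_CC − 0.2 − V_E)/R_C = (5.4 − 0.595)/5.6 = 0.858 mA.
Check: I_B = (4.2 − 0.595)/220 = 0.0164 mA, and β·I_B = 2.46 mA > I_C, confirming saturation.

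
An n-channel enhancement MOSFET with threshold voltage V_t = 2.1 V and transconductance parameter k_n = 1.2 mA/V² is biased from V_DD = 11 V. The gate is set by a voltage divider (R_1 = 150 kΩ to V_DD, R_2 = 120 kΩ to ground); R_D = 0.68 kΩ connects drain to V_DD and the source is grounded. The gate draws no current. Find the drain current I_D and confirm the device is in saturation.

I_D ≈ 4.7 mA

V_G = V_DD·R_2/(R_1+R_2) = 11×120/270 = 4.89 V. With the source grounded, V_GS = V_G = 4.89 V.
Assume saturation: I_D = (k_n/2)(V_GS − V_t)² = (1.2/2)×(4.89 − 2.1)² = 0.6×2.79² = 4.67 mA.
V_DS = V_DD − I_D·R_D = 11 − 4.67×0.68 = 7.83 V.
Saturation requires V_DS ≥ V_GS − V_t = 2.79 V; 7.83 ≥ 2.79 ✓.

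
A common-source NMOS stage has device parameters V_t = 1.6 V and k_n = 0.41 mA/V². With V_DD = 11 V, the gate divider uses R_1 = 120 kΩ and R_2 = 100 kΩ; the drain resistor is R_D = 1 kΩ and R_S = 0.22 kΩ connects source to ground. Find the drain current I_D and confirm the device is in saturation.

V_G = V_DD·R_2/(R_1+R_2) = 11×100/220 = 5 V.
Assume saturation: I_D = (k_n/2)(V_GS − V_t)² with V_GS = V_G − I_D·R_S = 5 − 0.22·I_D.
Substituting gives 0.00992·I_D² − 1.31·I_D + 2.37 = 0, with roots I_D = 1.84 or 130 mA.
The root I_D = 130 mA gives V_GS = -23.6 V ≤ V_t, so take I_D = 1.84 mA.
Then V_GS = 4.6 V and V_DS = V_DD − I_D(R_D+R_S) = 11 − 1.84×1.22 = 8.76 V.
Saturation requires V_DS ≥ V_GS − V_t = 3 V; 8.76 ≥ 3 ✓.

I_D ≈ 1.8 mA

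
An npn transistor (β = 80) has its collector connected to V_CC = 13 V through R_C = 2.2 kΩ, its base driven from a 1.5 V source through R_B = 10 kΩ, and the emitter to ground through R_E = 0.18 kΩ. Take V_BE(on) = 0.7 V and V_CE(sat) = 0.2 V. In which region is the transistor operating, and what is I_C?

Assume active. Base-emitter loop: I_B = (V_BB − V_BE)/(R_B + (β+1)R_E) = (1.5 − 0.7)/(10 + 81×0.18) = 0.0325 mA.
I_C = β·I_B = 80×0.0325 = 2.6 mA.
V_CE = V_CC − I_C·R_C − I_E·R_E = 13 − 2.6×2.2 − 2.64×0.18 = 6.8 V > V_CE(sat), so the active-region assumption holds.

active; I_C ≈ 2.6 mA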